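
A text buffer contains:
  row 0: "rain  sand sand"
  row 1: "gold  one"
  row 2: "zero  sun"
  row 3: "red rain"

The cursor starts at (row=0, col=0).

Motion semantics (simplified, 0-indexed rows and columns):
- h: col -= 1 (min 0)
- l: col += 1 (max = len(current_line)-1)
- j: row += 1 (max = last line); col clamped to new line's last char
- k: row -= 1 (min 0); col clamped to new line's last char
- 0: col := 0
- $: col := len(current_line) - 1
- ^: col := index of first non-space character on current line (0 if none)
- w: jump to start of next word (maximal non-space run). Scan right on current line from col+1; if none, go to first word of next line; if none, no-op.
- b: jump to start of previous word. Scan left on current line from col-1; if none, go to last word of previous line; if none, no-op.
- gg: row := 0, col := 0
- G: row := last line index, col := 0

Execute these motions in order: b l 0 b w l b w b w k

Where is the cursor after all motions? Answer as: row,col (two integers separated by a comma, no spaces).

Answer: 0,11

Derivation:
After 1 (b): row=0 col=0 char='r'
After 2 (l): row=0 col=1 char='a'
After 3 (0): row=0 col=0 char='r'
After 4 (b): row=0 col=0 char='r'
After 5 (w): row=0 col=6 char='s'
After 6 (l): row=0 col=7 char='a'
After 7 (b): row=0 col=6 char='s'
After 8 (w): row=0 col=11 char='s'
After 9 (b): row=0 col=6 char='s'
After 10 (w): row=0 col=11 char='s'
After 11 (k): row=0 col=11 char='s'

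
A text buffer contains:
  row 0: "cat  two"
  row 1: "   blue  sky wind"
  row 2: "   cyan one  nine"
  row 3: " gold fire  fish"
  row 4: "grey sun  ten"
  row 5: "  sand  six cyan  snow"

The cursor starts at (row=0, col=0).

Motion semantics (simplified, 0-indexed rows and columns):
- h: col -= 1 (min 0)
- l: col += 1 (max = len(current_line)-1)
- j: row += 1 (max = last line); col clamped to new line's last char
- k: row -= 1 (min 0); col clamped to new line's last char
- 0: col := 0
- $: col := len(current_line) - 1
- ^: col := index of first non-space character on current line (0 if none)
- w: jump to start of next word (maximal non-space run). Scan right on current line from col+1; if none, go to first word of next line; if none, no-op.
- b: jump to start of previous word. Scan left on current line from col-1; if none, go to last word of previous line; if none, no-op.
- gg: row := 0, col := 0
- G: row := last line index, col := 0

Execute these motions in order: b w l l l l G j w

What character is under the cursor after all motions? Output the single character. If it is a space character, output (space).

After 1 (b): row=0 col=0 char='c'
After 2 (w): row=0 col=5 char='t'
After 3 (l): row=0 col=6 char='w'
After 4 (l): row=0 col=7 char='o'
After 5 (l): row=0 col=7 char='o'
After 6 (l): row=0 col=7 char='o'
After 7 (G): row=5 col=0 char='_'
After 8 (j): row=5 col=0 char='_'
After 9 (w): row=5 col=2 char='s'

Answer: s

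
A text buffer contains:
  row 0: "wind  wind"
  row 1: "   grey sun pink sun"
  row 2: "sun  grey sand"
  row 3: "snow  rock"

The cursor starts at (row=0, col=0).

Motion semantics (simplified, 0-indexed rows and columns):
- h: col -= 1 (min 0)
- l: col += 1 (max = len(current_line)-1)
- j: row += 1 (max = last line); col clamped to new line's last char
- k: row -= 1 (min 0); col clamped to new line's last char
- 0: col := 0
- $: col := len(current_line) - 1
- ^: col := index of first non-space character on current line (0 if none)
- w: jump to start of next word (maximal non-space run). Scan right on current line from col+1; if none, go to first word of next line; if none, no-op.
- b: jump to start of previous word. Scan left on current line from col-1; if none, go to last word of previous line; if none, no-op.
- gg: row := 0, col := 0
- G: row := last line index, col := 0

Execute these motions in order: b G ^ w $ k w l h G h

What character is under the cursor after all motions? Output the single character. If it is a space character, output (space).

Answer: s

Derivation:
After 1 (b): row=0 col=0 char='w'
After 2 (G): row=3 col=0 char='s'
After 3 (^): row=3 col=0 char='s'
After 4 (w): row=3 col=6 char='r'
After 5 ($): row=3 col=9 char='k'
After 6 (k): row=2 col=9 char='_'
After 7 (w): row=2 col=10 char='s'
After 8 (l): row=2 col=11 char='a'
After 9 (h): row=2 col=10 char='s'
After 10 (G): row=3 col=0 char='s'
After 11 (h): row=3 col=0 char='s'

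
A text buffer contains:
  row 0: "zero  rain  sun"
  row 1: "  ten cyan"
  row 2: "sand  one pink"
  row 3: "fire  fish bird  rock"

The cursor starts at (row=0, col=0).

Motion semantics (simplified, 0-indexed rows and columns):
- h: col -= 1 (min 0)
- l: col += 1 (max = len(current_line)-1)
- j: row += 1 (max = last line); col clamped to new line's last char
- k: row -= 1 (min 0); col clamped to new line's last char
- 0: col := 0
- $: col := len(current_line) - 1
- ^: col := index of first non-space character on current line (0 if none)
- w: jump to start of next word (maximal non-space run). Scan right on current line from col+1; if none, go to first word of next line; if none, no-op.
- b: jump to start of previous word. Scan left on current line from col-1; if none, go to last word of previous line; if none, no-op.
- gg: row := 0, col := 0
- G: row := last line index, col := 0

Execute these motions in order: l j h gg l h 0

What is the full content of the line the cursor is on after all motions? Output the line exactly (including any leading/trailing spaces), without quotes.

After 1 (l): row=0 col=1 char='e'
After 2 (j): row=1 col=1 char='_'
After 3 (h): row=1 col=0 char='_'
After 4 (gg): row=0 col=0 char='z'
After 5 (l): row=0 col=1 char='e'
After 6 (h): row=0 col=0 char='z'
After 7 (0): row=0 col=0 char='z'

Answer: zero  rain  sun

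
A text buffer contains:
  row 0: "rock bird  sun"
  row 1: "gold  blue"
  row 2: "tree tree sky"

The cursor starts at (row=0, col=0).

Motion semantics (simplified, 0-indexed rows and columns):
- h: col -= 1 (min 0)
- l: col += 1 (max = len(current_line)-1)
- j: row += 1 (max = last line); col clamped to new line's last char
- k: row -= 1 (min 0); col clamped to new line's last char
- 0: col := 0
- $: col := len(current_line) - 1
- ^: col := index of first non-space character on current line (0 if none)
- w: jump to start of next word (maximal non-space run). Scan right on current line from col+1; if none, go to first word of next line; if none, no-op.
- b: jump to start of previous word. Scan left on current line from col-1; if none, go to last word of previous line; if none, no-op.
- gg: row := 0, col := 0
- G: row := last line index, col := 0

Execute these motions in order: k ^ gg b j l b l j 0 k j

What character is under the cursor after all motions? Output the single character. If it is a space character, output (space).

After 1 (k): row=0 col=0 char='r'
After 2 (^): row=0 col=0 char='r'
After 3 (gg): row=0 col=0 char='r'
After 4 (b): row=0 col=0 char='r'
After 5 (j): row=1 col=0 char='g'
After 6 (l): row=1 col=1 char='o'
After 7 (b): row=1 col=0 char='g'
After 8 (l): row=1 col=1 char='o'
After 9 (j): row=2 col=1 char='r'
After 10 (0): row=2 col=0 char='t'
After 11 (k): row=1 col=0 char='g'
After 12 (j): row=2 col=0 char='t'

Answer: t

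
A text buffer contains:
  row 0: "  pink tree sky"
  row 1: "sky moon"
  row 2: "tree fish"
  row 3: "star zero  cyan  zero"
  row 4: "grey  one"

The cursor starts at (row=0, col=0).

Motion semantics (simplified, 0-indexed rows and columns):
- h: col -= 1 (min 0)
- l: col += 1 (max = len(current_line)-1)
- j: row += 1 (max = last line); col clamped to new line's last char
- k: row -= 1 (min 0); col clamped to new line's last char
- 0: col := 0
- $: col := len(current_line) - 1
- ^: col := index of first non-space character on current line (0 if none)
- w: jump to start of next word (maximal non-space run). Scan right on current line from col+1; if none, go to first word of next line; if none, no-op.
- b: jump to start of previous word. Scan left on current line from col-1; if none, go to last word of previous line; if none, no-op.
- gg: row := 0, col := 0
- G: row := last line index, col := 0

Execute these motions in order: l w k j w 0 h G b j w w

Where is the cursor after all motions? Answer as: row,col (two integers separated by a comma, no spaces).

Answer: 4,8

Derivation:
After 1 (l): row=0 col=1 char='_'
After 2 (w): row=0 col=2 char='p'
After 3 (k): row=0 col=2 char='p'
After 4 (j): row=1 col=2 char='y'
After 5 (w): row=1 col=4 char='m'
After 6 (0): row=1 col=0 char='s'
After 7 (h): row=1 col=0 char='s'
After 8 (G): row=4 col=0 char='g'
After 9 (b): row=3 col=17 char='z'
After 10 (j): row=4 col=8 char='e'
After 11 (w): row=4 col=8 char='e'
After 12 (w): row=4 col=8 char='e'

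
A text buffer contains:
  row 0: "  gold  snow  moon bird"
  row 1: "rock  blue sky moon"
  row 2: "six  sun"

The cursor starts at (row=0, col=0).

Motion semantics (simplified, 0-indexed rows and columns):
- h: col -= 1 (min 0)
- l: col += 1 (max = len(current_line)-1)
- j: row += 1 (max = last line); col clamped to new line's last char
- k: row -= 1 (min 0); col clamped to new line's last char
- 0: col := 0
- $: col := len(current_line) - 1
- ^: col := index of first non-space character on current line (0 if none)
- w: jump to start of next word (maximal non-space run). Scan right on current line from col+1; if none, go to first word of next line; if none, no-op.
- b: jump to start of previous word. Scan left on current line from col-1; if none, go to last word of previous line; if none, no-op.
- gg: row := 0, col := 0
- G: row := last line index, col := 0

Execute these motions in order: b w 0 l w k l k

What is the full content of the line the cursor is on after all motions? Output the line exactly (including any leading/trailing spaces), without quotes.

Answer:   gold  snow  moon bird

Derivation:
After 1 (b): row=0 col=0 char='_'
After 2 (w): row=0 col=2 char='g'
After 3 (0): row=0 col=0 char='_'
After 4 (l): row=0 col=1 char='_'
After 5 (w): row=0 col=2 char='g'
After 6 (k): row=0 col=2 char='g'
After 7 (l): row=0 col=3 char='o'
After 8 (k): row=0 col=3 char='o'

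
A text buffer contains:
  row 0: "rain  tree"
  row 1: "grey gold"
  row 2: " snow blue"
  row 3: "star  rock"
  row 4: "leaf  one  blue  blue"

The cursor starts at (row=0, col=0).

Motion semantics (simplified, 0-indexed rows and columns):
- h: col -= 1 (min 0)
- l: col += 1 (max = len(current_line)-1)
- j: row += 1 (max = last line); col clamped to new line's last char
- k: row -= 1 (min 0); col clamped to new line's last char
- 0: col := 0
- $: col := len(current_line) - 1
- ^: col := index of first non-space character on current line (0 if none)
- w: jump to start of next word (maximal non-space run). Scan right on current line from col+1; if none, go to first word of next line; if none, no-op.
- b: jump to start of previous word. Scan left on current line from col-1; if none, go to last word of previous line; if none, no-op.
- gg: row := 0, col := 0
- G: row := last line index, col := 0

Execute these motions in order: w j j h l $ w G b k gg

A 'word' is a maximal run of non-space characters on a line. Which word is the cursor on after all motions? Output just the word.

Answer: rain

Derivation:
After 1 (w): row=0 col=6 char='t'
After 2 (j): row=1 col=6 char='o'
After 3 (j): row=2 col=6 char='b'
After 4 (h): row=2 col=5 char='_'
After 5 (l): row=2 col=6 char='b'
After 6 ($): row=2 col=9 char='e'
After 7 (w): row=3 col=0 char='s'
After 8 (G): row=4 col=0 char='l'
After 9 (b): row=3 col=6 char='r'
After 10 (k): row=2 col=6 char='b'
After 11 (gg): row=0 col=0 char='r'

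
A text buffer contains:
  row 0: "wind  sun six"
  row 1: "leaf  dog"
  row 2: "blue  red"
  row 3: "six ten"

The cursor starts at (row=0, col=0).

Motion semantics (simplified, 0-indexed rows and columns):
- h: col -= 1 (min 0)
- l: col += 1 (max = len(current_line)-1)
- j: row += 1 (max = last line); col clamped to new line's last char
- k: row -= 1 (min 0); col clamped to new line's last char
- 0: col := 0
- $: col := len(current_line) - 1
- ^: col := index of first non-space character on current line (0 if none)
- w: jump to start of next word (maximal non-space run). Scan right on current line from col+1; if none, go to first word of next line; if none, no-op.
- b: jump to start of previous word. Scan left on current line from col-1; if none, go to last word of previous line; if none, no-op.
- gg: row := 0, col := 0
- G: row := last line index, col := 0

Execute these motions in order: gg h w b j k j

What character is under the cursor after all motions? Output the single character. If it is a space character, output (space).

After 1 (gg): row=0 col=0 char='w'
After 2 (h): row=0 col=0 char='w'
After 3 (w): row=0 col=6 char='s'
After 4 (b): row=0 col=0 char='w'
After 5 (j): row=1 col=0 char='l'
After 6 (k): row=0 col=0 char='w'
After 7 (j): row=1 col=0 char='l'

Answer: l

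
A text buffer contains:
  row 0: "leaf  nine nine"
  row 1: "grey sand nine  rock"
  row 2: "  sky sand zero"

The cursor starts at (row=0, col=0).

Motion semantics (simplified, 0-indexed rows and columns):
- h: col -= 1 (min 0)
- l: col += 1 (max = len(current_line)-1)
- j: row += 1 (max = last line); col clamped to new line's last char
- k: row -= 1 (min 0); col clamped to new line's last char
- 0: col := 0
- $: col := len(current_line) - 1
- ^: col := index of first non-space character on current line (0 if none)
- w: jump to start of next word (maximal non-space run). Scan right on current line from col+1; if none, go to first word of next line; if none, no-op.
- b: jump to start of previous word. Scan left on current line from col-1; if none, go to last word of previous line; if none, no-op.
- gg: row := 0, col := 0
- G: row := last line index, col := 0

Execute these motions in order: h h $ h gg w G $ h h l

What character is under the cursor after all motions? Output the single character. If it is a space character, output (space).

Answer: r

Derivation:
After 1 (h): row=0 col=0 char='l'
After 2 (h): row=0 col=0 char='l'
After 3 ($): row=0 col=14 char='e'
After 4 (h): row=0 col=13 char='n'
After 5 (gg): row=0 col=0 char='l'
After 6 (w): row=0 col=6 char='n'
After 7 (G): row=2 col=0 char='_'
After 8 ($): row=2 col=14 char='o'
After 9 (h): row=2 col=13 char='r'
After 10 (h): row=2 col=12 char='e'
After 11 (l): row=2 col=13 char='r'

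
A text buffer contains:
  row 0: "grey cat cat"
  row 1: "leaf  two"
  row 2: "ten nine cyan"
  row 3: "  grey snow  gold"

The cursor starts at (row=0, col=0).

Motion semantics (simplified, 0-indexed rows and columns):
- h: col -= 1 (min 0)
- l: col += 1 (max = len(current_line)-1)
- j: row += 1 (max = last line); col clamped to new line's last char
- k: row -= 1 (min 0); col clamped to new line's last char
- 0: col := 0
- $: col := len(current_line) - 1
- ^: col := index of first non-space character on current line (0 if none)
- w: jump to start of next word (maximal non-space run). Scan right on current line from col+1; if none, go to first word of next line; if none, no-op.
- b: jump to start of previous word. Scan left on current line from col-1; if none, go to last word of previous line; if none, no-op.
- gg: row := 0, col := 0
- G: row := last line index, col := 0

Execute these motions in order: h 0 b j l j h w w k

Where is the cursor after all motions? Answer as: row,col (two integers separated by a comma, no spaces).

After 1 (h): row=0 col=0 char='g'
After 2 (0): row=0 col=0 char='g'
After 3 (b): row=0 col=0 char='g'
After 4 (j): row=1 col=0 char='l'
After 5 (l): row=1 col=1 char='e'
After 6 (j): row=2 col=1 char='e'
After 7 (h): row=2 col=0 char='t'
After 8 (w): row=2 col=4 char='n'
After 9 (w): row=2 col=9 char='c'
After 10 (k): row=1 col=8 char='o'

Answer: 1,8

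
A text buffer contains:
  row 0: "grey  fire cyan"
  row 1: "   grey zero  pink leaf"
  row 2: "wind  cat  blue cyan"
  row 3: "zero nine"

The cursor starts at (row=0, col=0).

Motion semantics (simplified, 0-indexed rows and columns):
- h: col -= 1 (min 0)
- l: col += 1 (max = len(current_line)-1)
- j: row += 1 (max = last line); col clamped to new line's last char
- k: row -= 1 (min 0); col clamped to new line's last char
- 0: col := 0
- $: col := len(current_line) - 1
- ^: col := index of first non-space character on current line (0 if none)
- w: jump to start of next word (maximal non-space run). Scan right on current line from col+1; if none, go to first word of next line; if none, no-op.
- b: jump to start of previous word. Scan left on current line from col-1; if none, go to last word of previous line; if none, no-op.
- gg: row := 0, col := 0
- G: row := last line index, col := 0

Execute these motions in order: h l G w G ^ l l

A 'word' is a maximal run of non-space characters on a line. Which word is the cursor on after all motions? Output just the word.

Answer: zero

Derivation:
After 1 (h): row=0 col=0 char='g'
After 2 (l): row=0 col=1 char='r'
After 3 (G): row=3 col=0 char='z'
After 4 (w): row=3 col=5 char='n'
After 5 (G): row=3 col=0 char='z'
After 6 (^): row=3 col=0 char='z'
After 7 (l): row=3 col=1 char='e'
After 8 (l): row=3 col=2 char='r'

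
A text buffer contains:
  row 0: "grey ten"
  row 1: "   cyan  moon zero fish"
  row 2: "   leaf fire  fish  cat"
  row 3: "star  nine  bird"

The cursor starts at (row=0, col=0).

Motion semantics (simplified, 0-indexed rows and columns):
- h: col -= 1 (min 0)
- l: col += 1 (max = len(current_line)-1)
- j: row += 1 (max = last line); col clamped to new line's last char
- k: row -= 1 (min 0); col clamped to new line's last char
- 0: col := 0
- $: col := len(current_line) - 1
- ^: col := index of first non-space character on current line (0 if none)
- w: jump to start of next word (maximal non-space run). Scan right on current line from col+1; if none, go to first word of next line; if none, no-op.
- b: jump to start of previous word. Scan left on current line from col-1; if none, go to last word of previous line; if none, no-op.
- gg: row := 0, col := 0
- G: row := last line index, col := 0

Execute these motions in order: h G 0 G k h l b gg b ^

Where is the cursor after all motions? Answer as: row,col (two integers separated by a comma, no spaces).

After 1 (h): row=0 col=0 char='g'
After 2 (G): row=3 col=0 char='s'
After 3 (0): row=3 col=0 char='s'
After 4 (G): row=3 col=0 char='s'
After 5 (k): row=2 col=0 char='_'
After 6 (h): row=2 col=0 char='_'
After 7 (l): row=2 col=1 char='_'
After 8 (b): row=1 col=19 char='f'
After 9 (gg): row=0 col=0 char='g'
After 10 (b): row=0 col=0 char='g'
After 11 (^): row=0 col=0 char='g'

Answer: 0,0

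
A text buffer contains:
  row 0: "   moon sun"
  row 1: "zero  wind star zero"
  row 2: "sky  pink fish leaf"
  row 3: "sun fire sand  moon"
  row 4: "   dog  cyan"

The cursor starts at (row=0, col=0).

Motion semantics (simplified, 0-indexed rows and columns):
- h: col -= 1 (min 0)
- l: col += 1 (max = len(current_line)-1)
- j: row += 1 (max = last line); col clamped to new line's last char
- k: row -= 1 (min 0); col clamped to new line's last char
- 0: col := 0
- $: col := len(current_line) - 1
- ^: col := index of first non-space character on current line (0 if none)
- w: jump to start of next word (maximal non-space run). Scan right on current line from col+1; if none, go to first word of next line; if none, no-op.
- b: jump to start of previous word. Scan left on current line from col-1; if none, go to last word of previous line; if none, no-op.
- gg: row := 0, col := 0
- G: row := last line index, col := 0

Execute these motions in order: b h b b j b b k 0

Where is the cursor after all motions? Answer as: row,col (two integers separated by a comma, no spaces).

After 1 (b): row=0 col=0 char='_'
After 2 (h): row=0 col=0 char='_'
After 3 (b): row=0 col=0 char='_'
After 4 (b): row=0 col=0 char='_'
After 5 (j): row=1 col=0 char='z'
After 6 (b): row=0 col=8 char='s'
After 7 (b): row=0 col=3 char='m'
After 8 (k): row=0 col=3 char='m'
After 9 (0): row=0 col=0 char='_'

Answer: 0,0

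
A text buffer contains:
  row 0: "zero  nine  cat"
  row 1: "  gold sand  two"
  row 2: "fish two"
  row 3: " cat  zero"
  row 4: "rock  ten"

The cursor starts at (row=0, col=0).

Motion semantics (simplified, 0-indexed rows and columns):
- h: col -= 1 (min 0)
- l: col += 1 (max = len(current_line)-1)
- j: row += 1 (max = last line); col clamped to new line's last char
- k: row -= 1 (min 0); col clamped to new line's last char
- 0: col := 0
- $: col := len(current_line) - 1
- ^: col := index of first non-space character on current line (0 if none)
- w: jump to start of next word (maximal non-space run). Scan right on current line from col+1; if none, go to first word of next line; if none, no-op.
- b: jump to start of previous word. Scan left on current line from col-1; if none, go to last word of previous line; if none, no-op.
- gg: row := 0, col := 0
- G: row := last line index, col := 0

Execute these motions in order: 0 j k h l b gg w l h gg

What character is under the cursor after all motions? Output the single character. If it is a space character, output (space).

Answer: z

Derivation:
After 1 (0): row=0 col=0 char='z'
After 2 (j): row=1 col=0 char='_'
After 3 (k): row=0 col=0 char='z'
After 4 (h): row=0 col=0 char='z'
After 5 (l): row=0 col=1 char='e'
After 6 (b): row=0 col=0 char='z'
After 7 (gg): row=0 col=0 char='z'
After 8 (w): row=0 col=6 char='n'
After 9 (l): row=0 col=7 char='i'
After 10 (h): row=0 col=6 char='n'
After 11 (gg): row=0 col=0 char='z'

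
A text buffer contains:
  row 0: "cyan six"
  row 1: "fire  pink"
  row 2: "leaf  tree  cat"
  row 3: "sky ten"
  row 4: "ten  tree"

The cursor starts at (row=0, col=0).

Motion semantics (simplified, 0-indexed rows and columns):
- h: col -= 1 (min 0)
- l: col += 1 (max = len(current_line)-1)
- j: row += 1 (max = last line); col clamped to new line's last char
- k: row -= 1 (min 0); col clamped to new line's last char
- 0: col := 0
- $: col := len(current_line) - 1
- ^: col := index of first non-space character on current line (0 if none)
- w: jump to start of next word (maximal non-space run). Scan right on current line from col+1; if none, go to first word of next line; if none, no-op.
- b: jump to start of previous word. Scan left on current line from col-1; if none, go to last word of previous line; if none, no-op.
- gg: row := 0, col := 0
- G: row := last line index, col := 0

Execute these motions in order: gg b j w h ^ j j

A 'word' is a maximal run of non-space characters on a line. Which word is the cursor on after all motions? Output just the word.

After 1 (gg): row=0 col=0 char='c'
After 2 (b): row=0 col=0 char='c'
After 3 (j): row=1 col=0 char='f'
After 4 (w): row=1 col=6 char='p'
After 5 (h): row=1 col=5 char='_'
After 6 (^): row=1 col=0 char='f'
After 7 (j): row=2 col=0 char='l'
After 8 (j): row=3 col=0 char='s'

Answer: sky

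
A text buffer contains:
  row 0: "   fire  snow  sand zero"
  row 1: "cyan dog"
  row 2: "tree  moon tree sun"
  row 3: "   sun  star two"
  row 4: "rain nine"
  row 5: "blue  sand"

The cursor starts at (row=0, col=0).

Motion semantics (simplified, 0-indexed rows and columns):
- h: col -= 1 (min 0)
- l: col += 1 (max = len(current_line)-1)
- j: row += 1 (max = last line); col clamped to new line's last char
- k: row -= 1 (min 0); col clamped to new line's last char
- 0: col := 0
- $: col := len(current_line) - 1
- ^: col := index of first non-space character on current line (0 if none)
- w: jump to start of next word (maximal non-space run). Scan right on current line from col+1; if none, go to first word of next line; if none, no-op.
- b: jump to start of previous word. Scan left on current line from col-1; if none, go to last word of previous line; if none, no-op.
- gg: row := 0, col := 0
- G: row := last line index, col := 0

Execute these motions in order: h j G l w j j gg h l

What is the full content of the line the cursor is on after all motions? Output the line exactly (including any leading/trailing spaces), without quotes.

Answer:    fire  snow  sand zero

Derivation:
After 1 (h): row=0 col=0 char='_'
After 2 (j): row=1 col=0 char='c'
After 3 (G): row=5 col=0 char='b'
After 4 (l): row=5 col=1 char='l'
After 5 (w): row=5 col=6 char='s'
After 6 (j): row=5 col=6 char='s'
After 7 (j): row=5 col=6 char='s'
After 8 (gg): row=0 col=0 char='_'
After 9 (h): row=0 col=0 char='_'
After 10 (l): row=0 col=1 char='_'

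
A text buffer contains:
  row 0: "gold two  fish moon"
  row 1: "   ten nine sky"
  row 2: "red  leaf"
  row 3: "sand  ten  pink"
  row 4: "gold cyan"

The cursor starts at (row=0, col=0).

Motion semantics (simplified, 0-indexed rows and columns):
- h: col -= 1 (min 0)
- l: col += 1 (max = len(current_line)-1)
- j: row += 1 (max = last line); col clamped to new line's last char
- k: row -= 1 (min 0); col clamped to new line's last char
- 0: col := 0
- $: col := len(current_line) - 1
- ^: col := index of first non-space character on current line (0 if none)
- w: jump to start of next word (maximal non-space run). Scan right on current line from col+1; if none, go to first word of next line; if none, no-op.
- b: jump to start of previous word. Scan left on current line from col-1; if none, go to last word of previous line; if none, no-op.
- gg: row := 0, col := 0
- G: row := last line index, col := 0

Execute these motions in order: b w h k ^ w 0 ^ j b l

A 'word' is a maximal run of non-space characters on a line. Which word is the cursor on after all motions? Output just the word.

Answer: moon

Derivation:
After 1 (b): row=0 col=0 char='g'
After 2 (w): row=0 col=5 char='t'
After 3 (h): row=0 col=4 char='_'
After 4 (k): row=0 col=4 char='_'
After 5 (^): row=0 col=0 char='g'
After 6 (w): row=0 col=5 char='t'
After 7 (0): row=0 col=0 char='g'
After 8 (^): row=0 col=0 char='g'
After 9 (j): row=1 col=0 char='_'
After 10 (b): row=0 col=15 char='m'
After 11 (l): row=0 col=16 char='o'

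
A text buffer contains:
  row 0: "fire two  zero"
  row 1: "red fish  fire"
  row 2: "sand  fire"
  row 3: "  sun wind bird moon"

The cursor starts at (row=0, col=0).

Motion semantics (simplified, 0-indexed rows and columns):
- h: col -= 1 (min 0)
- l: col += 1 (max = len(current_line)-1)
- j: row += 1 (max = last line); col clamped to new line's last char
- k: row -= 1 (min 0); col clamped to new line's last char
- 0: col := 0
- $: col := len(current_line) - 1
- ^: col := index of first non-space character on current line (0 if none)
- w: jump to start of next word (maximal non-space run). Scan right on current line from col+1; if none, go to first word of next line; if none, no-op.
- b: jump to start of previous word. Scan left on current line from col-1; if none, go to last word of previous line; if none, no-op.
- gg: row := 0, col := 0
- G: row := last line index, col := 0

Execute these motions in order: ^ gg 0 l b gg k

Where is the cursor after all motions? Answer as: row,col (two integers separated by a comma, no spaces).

After 1 (^): row=0 col=0 char='f'
After 2 (gg): row=0 col=0 char='f'
After 3 (0): row=0 col=0 char='f'
After 4 (l): row=0 col=1 char='i'
After 5 (b): row=0 col=0 char='f'
After 6 (gg): row=0 col=0 char='f'
After 7 (k): row=0 col=0 char='f'

Answer: 0,0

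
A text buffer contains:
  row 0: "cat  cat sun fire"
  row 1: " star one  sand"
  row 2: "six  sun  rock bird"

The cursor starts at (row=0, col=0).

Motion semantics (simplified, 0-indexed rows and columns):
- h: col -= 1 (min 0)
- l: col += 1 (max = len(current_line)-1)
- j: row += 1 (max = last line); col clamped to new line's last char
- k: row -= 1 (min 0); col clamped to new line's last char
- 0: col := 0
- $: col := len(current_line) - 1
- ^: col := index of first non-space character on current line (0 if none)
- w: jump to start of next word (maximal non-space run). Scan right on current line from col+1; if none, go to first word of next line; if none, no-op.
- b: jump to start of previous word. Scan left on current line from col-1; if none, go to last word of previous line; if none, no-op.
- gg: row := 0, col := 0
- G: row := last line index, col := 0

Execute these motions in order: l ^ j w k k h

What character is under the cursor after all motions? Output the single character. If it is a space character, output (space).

After 1 (l): row=0 col=1 char='a'
After 2 (^): row=0 col=0 char='c'
After 3 (j): row=1 col=0 char='_'
After 4 (w): row=1 col=1 char='s'
After 5 (k): row=0 col=1 char='a'
After 6 (k): row=0 col=1 char='a'
After 7 (h): row=0 col=0 char='c'

Answer: c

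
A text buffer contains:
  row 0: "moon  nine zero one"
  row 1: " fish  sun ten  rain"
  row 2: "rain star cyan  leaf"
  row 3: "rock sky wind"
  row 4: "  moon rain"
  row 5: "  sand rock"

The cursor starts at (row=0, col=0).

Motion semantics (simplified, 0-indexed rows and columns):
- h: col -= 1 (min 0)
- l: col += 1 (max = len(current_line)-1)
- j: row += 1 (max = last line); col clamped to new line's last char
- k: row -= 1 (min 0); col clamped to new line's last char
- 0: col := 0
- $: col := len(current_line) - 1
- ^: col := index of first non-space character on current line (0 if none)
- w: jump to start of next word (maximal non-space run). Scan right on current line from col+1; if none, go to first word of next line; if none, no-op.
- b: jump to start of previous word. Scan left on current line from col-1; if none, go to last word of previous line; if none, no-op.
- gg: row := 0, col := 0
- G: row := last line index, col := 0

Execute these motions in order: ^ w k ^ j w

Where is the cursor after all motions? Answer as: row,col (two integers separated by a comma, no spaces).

After 1 (^): row=0 col=0 char='m'
After 2 (w): row=0 col=6 char='n'
After 3 (k): row=0 col=6 char='n'
After 4 (^): row=0 col=0 char='m'
After 5 (j): row=1 col=0 char='_'
After 6 (w): row=1 col=1 char='f'

Answer: 1,1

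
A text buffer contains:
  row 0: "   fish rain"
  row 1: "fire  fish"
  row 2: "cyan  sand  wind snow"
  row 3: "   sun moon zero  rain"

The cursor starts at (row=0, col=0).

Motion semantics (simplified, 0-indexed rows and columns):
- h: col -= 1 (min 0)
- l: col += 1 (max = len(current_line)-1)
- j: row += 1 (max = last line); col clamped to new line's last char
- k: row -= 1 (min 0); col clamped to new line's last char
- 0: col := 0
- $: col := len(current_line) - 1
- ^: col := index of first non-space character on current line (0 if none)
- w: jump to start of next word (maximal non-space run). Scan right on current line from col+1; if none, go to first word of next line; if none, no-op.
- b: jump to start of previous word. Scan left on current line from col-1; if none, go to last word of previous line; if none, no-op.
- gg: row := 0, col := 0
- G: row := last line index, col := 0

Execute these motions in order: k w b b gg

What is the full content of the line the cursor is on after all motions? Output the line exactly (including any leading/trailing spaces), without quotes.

After 1 (k): row=0 col=0 char='_'
After 2 (w): row=0 col=3 char='f'
After 3 (b): row=0 col=3 char='f'
After 4 (b): row=0 col=3 char='f'
After 5 (gg): row=0 col=0 char='_'

Answer:    fish rain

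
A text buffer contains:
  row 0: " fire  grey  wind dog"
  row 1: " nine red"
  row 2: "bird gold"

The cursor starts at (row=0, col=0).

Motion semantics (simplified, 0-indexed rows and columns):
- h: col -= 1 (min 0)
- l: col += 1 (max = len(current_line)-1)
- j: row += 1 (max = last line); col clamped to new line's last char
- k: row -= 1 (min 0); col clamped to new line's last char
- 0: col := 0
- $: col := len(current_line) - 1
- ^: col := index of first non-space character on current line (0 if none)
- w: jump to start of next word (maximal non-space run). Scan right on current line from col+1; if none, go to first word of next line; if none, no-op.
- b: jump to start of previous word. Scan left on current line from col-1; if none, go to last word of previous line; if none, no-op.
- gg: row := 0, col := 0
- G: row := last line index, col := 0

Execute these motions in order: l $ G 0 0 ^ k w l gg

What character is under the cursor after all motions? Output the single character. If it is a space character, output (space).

Answer: (space)

Derivation:
After 1 (l): row=0 col=1 char='f'
After 2 ($): row=0 col=20 char='g'
After 3 (G): row=2 col=0 char='b'
After 4 (0): row=2 col=0 char='b'
After 5 (0): row=2 col=0 char='b'
After 6 (^): row=2 col=0 char='b'
After 7 (k): row=1 col=0 char='_'
After 8 (w): row=1 col=1 char='n'
After 9 (l): row=1 col=2 char='i'
After 10 (gg): row=0 col=0 char='_'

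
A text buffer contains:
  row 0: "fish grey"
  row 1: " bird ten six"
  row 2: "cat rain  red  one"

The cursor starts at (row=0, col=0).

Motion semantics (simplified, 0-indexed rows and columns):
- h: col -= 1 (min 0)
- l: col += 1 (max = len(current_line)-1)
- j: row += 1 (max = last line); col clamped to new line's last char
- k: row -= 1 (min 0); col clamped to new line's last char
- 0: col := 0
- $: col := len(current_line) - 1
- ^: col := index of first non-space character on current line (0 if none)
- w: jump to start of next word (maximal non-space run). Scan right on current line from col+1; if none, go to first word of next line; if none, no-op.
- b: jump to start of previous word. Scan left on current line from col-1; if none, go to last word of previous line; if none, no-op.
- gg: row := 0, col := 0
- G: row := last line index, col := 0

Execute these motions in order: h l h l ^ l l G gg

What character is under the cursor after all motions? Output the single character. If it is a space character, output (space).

Answer: f

Derivation:
After 1 (h): row=0 col=0 char='f'
After 2 (l): row=0 col=1 char='i'
After 3 (h): row=0 col=0 char='f'
After 4 (l): row=0 col=1 char='i'
After 5 (^): row=0 col=0 char='f'
After 6 (l): row=0 col=1 char='i'
After 7 (l): row=0 col=2 char='s'
After 8 (G): row=2 col=0 char='c'
After 9 (gg): row=0 col=0 char='f'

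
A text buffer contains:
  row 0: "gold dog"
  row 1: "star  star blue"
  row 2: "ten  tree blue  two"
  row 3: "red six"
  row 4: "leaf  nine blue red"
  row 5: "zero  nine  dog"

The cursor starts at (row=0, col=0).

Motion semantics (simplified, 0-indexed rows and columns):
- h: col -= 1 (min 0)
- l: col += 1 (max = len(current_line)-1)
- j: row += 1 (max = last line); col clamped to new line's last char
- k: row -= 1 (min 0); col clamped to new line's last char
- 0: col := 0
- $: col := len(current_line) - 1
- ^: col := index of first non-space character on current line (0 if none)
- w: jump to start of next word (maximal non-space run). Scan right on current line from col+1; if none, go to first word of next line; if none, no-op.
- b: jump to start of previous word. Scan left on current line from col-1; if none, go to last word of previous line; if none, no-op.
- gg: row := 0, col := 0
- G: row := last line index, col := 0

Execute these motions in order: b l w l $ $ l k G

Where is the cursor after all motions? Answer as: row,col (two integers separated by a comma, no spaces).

Answer: 5,0

Derivation:
After 1 (b): row=0 col=0 char='g'
After 2 (l): row=0 col=1 char='o'
After 3 (w): row=0 col=5 char='d'
After 4 (l): row=0 col=6 char='o'
After 5 ($): row=0 col=7 char='g'
After 6 ($): row=0 col=7 char='g'
After 7 (l): row=0 col=7 char='g'
After 8 (k): row=0 col=7 char='g'
After 9 (G): row=5 col=0 char='z'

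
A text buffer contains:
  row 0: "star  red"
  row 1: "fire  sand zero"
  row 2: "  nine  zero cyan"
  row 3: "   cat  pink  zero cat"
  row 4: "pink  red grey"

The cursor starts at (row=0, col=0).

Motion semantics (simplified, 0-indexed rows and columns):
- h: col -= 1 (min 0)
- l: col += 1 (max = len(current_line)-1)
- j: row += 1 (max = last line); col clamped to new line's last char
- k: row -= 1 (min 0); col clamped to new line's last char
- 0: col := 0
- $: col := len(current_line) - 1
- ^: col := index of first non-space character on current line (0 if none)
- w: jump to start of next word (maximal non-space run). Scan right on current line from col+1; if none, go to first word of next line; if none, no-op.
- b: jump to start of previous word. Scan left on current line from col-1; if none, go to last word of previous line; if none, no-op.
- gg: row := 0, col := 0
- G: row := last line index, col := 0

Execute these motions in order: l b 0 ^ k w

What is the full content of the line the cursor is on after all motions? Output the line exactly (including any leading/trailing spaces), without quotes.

After 1 (l): row=0 col=1 char='t'
After 2 (b): row=0 col=0 char='s'
After 3 (0): row=0 col=0 char='s'
After 4 (^): row=0 col=0 char='s'
After 5 (k): row=0 col=0 char='s'
After 6 (w): row=0 col=6 char='r'

Answer: star  red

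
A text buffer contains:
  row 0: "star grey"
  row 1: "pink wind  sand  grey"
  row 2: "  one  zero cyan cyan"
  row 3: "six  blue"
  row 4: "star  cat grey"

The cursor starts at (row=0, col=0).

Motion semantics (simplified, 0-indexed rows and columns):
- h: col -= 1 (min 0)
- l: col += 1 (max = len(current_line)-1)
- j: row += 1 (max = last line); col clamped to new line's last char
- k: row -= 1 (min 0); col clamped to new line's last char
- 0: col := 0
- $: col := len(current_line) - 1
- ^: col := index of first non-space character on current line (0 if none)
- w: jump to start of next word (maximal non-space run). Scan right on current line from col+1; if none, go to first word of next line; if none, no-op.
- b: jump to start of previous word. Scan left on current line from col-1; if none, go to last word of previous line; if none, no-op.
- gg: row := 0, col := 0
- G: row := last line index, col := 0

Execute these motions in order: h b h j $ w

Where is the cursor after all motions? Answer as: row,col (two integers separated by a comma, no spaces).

After 1 (h): row=0 col=0 char='s'
After 2 (b): row=0 col=0 char='s'
After 3 (h): row=0 col=0 char='s'
After 4 (j): row=1 col=0 char='p'
After 5 ($): row=1 col=20 char='y'
After 6 (w): row=2 col=2 char='o'

Answer: 2,2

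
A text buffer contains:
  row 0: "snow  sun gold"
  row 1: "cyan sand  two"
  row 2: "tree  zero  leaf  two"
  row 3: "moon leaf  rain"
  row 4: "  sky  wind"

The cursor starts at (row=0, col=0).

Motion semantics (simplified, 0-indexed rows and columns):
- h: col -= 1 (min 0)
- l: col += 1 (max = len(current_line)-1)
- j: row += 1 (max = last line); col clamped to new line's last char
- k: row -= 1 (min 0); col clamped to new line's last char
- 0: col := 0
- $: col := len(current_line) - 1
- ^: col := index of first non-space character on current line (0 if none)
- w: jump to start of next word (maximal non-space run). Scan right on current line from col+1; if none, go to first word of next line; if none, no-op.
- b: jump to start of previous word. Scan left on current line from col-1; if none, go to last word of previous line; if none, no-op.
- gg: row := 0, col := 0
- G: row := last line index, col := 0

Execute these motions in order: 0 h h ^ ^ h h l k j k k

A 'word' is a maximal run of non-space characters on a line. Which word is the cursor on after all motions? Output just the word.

Answer: snow

Derivation:
After 1 (0): row=0 col=0 char='s'
After 2 (h): row=0 col=0 char='s'
After 3 (h): row=0 col=0 char='s'
After 4 (^): row=0 col=0 char='s'
After 5 (^): row=0 col=0 char='s'
After 6 (h): row=0 col=0 char='s'
After 7 (h): row=0 col=0 char='s'
After 8 (l): row=0 col=1 char='n'
After 9 (k): row=0 col=1 char='n'
After 10 (j): row=1 col=1 char='y'
After 11 (k): row=0 col=1 char='n'
After 12 (k): row=0 col=1 char='n'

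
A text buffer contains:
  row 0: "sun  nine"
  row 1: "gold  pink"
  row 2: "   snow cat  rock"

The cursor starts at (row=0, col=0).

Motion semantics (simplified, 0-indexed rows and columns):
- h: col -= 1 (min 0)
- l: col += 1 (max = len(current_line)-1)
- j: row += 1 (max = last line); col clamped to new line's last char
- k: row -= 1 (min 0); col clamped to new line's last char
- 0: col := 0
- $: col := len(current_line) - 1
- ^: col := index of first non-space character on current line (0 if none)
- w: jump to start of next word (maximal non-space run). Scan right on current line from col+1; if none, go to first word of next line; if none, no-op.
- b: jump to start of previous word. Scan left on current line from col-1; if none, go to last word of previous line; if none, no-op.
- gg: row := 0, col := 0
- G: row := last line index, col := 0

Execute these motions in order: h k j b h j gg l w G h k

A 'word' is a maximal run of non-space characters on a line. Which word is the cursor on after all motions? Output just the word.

Answer: gold

Derivation:
After 1 (h): row=0 col=0 char='s'
After 2 (k): row=0 col=0 char='s'
After 3 (j): row=1 col=0 char='g'
After 4 (b): row=0 col=5 char='n'
After 5 (h): row=0 col=4 char='_'
After 6 (j): row=1 col=4 char='_'
After 7 (gg): row=0 col=0 char='s'
After 8 (l): row=0 col=1 char='u'
After 9 (w): row=0 col=5 char='n'
After 10 (G): row=2 col=0 char='_'
After 11 (h): row=2 col=0 char='_'
After 12 (k): row=1 col=0 char='g'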